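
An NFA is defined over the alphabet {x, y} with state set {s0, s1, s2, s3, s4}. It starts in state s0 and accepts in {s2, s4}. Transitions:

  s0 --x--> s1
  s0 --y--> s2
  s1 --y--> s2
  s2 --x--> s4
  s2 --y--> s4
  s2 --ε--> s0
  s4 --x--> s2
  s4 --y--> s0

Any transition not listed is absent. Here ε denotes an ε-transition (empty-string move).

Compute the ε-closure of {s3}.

{s3}

Begin with {s3}.
No ε-moves leave this set, so the closure equals the set itself.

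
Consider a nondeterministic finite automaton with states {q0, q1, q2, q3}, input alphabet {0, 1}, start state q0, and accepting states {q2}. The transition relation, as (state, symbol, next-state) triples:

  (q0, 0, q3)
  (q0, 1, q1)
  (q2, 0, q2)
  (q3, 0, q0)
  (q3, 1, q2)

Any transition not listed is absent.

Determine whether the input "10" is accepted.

Start in {q0}.
Read '1': {q0} → {q1}.
Read '0': {q1} → ∅.
The final set ∅ contains no accepting state.

No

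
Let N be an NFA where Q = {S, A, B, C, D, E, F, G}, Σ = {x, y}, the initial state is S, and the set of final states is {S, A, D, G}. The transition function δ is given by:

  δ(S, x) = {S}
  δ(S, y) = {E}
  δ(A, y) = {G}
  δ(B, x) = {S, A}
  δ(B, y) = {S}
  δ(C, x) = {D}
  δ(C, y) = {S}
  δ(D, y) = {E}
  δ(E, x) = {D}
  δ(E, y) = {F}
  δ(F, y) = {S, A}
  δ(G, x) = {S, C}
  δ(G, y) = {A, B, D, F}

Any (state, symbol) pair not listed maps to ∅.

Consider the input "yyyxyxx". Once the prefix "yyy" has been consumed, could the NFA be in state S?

Yes

Start in {S}.
Read 'y': S→{E}; now {E}.
Read 'y': E→{F}; now {F}.
Read 'y': F→{S, A}; now {S, A}.
State S is in {S, A}.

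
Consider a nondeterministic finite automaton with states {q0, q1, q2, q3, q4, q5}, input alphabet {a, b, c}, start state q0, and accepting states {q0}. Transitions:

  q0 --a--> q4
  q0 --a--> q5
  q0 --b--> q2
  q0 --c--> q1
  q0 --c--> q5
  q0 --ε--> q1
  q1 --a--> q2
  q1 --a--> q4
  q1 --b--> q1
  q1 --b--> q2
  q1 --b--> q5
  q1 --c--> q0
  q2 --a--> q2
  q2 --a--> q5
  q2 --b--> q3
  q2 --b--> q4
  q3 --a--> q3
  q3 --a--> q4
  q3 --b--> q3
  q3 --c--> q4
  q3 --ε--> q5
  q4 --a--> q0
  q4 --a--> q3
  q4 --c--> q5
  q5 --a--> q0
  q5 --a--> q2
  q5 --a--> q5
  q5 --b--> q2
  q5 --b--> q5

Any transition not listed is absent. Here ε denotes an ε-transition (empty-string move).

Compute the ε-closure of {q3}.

{q3, q5}

Begin with {q3}.
ε-move q3 → q5; add q5.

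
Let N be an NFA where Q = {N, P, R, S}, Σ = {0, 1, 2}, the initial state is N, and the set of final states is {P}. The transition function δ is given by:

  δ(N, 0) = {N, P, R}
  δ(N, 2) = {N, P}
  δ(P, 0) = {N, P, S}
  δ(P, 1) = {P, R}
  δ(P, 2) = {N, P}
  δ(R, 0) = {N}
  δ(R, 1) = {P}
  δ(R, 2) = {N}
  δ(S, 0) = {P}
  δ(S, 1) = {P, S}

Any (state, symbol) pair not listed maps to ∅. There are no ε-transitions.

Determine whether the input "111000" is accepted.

No

Start in {N}.
Read '1': N→∅; now ∅.
The set is empty and remains empty for the remaining 5 symbols.
The final set ∅ contains no accepting state.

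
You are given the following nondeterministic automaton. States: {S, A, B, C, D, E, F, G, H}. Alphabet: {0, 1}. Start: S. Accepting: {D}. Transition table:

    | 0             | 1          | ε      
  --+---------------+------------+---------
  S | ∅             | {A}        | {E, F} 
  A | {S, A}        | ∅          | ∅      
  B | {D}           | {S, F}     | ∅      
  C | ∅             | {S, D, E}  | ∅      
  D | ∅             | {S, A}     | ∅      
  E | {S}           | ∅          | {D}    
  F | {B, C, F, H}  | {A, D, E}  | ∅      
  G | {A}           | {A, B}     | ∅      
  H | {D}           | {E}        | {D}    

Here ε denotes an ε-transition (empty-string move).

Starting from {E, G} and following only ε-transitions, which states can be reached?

{D, E, G}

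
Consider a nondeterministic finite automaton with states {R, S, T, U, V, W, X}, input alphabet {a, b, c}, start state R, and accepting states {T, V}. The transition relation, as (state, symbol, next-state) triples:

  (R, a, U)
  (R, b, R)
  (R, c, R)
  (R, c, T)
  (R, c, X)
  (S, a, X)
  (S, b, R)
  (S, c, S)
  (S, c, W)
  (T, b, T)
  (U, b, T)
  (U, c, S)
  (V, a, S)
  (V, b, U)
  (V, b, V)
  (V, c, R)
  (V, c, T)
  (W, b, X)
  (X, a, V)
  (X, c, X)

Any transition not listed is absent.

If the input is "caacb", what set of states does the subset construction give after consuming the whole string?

{R, X}

Start in {R}.
Read 'c': {R} → {R, T, X}.
Read 'a': {R, T, X} → {U, V}.
Read 'a': {U, V} → {S}.
Read 'c': {S} → {S, W}.
Read 'b': {S, W} → {R, X}.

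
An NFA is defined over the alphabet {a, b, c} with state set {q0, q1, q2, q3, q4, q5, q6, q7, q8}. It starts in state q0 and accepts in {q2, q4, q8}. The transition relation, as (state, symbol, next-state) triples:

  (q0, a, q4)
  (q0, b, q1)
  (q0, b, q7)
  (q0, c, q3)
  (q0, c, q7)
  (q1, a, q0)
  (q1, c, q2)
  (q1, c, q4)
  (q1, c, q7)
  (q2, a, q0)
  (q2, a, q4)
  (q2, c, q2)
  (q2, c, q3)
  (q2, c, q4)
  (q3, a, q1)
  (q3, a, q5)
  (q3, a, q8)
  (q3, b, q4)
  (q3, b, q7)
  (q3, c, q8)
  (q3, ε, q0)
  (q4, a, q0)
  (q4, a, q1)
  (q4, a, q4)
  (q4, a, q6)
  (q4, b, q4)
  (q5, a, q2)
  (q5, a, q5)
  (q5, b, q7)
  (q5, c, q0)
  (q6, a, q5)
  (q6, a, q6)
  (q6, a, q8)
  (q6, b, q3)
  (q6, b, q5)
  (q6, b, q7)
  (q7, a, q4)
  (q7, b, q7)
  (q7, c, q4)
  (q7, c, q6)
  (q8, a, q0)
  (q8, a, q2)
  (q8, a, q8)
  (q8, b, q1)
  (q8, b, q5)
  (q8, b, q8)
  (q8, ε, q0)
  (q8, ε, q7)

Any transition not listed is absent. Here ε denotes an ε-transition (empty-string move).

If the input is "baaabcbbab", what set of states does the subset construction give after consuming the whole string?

{q0, q1, q3, q4, q5, q7, q8}

Start in {q0}.
Read 'b': q0→{q1, q7}; now {q1, q7}.
Read 'a': q1→{q0}, q7→{q4}; now {q0, q4}.
Read 'a': q0→{q4}, q4→{q0, q1, q4, q6}; now {q0, q1, q4, q6}.
Read 'a': q0→{q4}, q1→{q0}, q4→{q0, q1, q4, q6}, q6→{q5, q6, q8}; union {q0, q1, q4, q5, q6, q8}; ε-closure = {q0, q1, q4, q5, q6, q7, q8}.
Read 'b': q0→{q1, q7}, q1→∅, q4→{q4}, q5→{q7}, q6→{q3, q5, q7}, q7→{q7}, q8→{q1, q5, q8}; union {q1, q3, q4, q5, q7, q8}; ε-closure = {q0, q1, q3, q4, q5, q7, q8}.
Read 'c': q0→{q3, q7}, q1→{q2, q4, q7}, q3→{q8}, q4→∅, q5→{q0}, q7→{q4, q6}, q8→∅; now {q0, q2, q3, q4, q6, q7, q8}.
Read 'b': q0→{q1, q7}, q2→∅, q3→{q4, q7}, q4→{q4}, q6→{q3, q5, q7}, q7→{q7}, q8→{q1, q5, q8}; union {q1, q3, q4, q5, q7, q8}; ε-closure = {q0, q1, q3, q4, q5, q7, q8}.
Read 'b': q0→{q1, q7}, q1→∅, q3→{q4, q7}, q4→{q4}, q5→{q7}, q7→{q7}, q8→{q1, q5, q8}; union {q1, q4, q5, q7, q8}; ε-closure = {q0, q1, q4, q5, q7, q8}.
Read 'a': q0→{q4}, q1→{q0}, q4→{q0, q1, q4, q6}, q5→{q2, q5}, q7→{q4}, q8→{q0, q2, q8}; union {q0, q1, q2, q4, q5, q6, q8}; ε-closure = {q0, q1, q2, q4, q5, q6, q7, q8}.
Read 'b': q0→{q1, q7}, q1→∅, q2→∅, q4→{q4}, q5→{q7}, q6→{q3, q5, q7}, q7→{q7}, q8→{q1, q5, q8}; union {q1, q3, q4, q5, q7, q8}; ε-closure = {q0, q1, q3, q4, q5, q7, q8}.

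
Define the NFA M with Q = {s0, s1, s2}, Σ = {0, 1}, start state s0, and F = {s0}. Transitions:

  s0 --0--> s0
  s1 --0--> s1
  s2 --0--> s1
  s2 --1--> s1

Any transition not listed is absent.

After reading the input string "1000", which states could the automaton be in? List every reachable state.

∅

Start in {s0}.
Read '1': s0→∅; now ∅.
The set is empty and remains empty for the remaining 3 symbols.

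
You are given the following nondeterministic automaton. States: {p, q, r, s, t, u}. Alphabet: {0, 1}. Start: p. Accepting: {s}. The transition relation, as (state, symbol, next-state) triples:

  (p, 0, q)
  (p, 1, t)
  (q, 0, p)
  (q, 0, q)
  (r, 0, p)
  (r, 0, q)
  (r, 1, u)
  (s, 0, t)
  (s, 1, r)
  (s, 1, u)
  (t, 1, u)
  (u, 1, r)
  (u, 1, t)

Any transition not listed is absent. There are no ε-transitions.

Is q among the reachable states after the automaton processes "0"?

Yes

Start in {p}.
Read '0': {p} → {q}.
State q is in {q}.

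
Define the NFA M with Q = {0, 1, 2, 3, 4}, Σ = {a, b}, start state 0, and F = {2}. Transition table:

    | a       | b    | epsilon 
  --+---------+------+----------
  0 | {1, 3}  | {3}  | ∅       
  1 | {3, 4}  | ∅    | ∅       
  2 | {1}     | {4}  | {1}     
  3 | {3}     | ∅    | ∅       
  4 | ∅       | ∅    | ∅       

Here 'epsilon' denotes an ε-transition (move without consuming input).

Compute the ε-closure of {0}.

Begin with {0}.
No ε-moves leave this set, so the closure equals the set itself.

{0}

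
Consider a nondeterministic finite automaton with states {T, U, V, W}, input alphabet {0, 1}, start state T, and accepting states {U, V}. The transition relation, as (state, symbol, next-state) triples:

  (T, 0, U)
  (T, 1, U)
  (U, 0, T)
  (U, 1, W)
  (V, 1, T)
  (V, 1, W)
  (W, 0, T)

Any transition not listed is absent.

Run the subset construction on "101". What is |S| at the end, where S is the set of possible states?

1

Start in {T}.
Read '1': T→{U}; now {U}.
Read '0': U→{T}; now {T}.
Read '1': T→{U}; now {U}.
That set has 1 state.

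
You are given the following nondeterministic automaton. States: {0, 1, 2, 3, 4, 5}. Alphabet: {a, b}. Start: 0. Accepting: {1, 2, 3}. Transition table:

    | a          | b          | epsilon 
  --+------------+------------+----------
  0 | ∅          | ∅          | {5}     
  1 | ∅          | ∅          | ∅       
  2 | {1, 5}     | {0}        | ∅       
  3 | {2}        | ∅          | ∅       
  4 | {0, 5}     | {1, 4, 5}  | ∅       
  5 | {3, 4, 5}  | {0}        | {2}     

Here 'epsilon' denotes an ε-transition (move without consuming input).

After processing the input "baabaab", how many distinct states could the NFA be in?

5

Start: ε-closure({0}) = {0, 2, 5}.
Read 'b': {0, 2, 5} → {0, 2, 5}.
Read 'a': {0, 2, 5} → {1, 2, 3, 4, 5}.
Read 'a': {1, 2, 3, 4, 5} → {0, 1, 2, 3, 4, 5}.
Read 'b': {0, 1, 2, 3, 4, 5} → {0, 1, 2, 4, 5}.
Read 'a': {0, 1, 2, 4, 5} → {0, 1, 2, 3, 4, 5}.
Read 'a': {0, 1, 2, 3, 4, 5} → {0, 1, 2, 3, 4, 5}.
Read 'b': {0, 1, 2, 3, 4, 5} → {0, 1, 2, 4, 5}.
That set has 5 states.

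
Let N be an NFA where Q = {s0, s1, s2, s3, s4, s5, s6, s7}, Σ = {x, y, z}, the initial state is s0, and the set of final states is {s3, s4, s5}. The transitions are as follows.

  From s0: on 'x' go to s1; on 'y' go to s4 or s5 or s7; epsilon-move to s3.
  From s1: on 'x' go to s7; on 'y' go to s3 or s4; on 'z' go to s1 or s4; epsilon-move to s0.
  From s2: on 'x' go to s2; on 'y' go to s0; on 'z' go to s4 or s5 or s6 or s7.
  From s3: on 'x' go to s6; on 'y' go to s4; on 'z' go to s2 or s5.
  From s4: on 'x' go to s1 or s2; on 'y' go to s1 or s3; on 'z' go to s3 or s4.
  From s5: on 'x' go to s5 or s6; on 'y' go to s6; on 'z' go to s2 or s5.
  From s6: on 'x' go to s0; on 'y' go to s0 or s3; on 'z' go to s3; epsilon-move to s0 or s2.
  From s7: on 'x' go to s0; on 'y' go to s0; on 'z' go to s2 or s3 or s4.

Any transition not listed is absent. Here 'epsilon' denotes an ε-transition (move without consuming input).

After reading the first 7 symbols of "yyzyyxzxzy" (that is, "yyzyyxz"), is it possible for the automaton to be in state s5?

Start: ε-closure({s0}) = {s0, s3}.
Read 'y': s0→{s4, s5, s7}, s3→{s4}; now {s4, s5, s7}.
Read 'y': s4→{s1, s3}, s5→{s6}, s7→{s0}; union {s0, s1, s3, s6}; ε-closure = {s0, s1, s2, s3, s6}.
Read 'z': s0→∅, s1→{s1, s4}, s2→{s4, s5, s6, s7}, s3→{s2, s5}, s6→{s3}; union {s1, s2, s3, s4, s5, s6, s7}; ε-closure = {s0, s1, s2, s3, s4, s5, s6, s7}.
Read 'y': s0→{s4, s5, s7}, s1→{s3, s4}, s2→{s0}, s3→{s4}, s4→{s1, s3}, s5→{s6}, s6→{s0, s3}, s7→{s0}; union {s0, s1, s3, s4, s5, s6, s7}; ε-closure = {s0, s1, s2, s3, s4, s5, s6, s7}.
Read 'y': s0→{s4, s5, s7}, s1→{s3, s4}, s2→{s0}, s3→{s4}, s4→{s1, s3}, s5→{s6}, s6→{s0, s3}, s7→{s0}; union {s0, s1, s3, s4, s5, s6, s7}; ε-closure = {s0, s1, s2, s3, s4, s5, s6, s7}.
Read 'x': s0→{s1}, s1→{s7}, s2→{s2}, s3→{s6}, s4→{s1, s2}, s5→{s5, s6}, s6→{s0}, s7→{s0}; union {s0, s1, s2, s5, s6, s7}; ε-closure = {s0, s1, s2, s3, s5, s6, s7}.
Read 'z': s0→∅, s1→{s1, s4}, s2→{s4, s5, s6, s7}, s3→{s2, s5}, s5→{s2, s5}, s6→{s3}, s7→{s2, s3, s4}; union {s1, s2, s3, s4, s5, s6, s7}; ε-closure = {s0, s1, s2, s3, s4, s5, s6, s7}.
State s5 is in {s0, s1, s2, s3, s4, s5, s6, s7}.

Yes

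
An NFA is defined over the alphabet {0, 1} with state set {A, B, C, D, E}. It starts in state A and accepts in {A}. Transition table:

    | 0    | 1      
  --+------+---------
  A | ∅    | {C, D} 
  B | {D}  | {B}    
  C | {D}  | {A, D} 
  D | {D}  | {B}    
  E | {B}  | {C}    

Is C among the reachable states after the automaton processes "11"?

Start in {A}.
Read '1': {A} → {C, D}.
Read '1': {C, D} → {A, B, D}.
State C is not in {A, B, D}.

No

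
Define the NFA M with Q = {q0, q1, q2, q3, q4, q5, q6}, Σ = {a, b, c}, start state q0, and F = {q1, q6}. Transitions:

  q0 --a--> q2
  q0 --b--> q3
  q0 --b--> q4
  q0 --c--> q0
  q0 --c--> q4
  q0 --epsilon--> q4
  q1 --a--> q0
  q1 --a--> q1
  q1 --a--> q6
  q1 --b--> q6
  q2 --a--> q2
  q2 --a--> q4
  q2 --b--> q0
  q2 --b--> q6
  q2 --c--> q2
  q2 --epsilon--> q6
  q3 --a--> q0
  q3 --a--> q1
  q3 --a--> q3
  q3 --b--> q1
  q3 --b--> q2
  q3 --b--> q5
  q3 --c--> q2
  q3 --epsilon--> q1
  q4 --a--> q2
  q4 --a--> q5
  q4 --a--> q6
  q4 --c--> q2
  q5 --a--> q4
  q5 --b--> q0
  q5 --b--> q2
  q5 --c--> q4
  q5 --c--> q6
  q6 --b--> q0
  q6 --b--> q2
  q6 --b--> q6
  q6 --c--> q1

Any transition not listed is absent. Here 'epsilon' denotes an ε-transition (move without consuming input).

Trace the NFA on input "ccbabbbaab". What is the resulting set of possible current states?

{q0, q1, q2, q3, q4, q5, q6}

Start: ε-closure({q0}) = {q0, q4}.
Read 'c': {q0, q4} → {q0, q2, q4, q6}.
Read 'c': {q0, q2, q4, q6} → {q0, q1, q2, q4, q6}.
Read 'b': {q0, q1, q2, q4, q6} → {q0, q1, q2, q3, q4, q6}.
Read 'a': {q0, q1, q2, q3, q4, q6} → {q0, q1, q2, q3, q4, q5, q6}.
Read 'b': {q0, q1, q2, q3, q4, q5, q6} → {q0, q1, q2, q3, q4, q5, q6}.
Read 'b': {q0, q1, q2, q3, q4, q5, q6} → {q0, q1, q2, q3, q4, q5, q6}.
Read 'b': {q0, q1, q2, q3, q4, q5, q6} → {q0, q1, q2, q3, q4, q5, q6}.
Read 'a': {q0, q1, q2, q3, q4, q5, q6} → {q0, q1, q2, q3, q4, q5, q6}.
Read 'a': {q0, q1, q2, q3, q4, q5, q6} → {q0, q1, q2, q3, q4, q5, q6}.
Read 'b': {q0, q1, q2, q3, q4, q5, q6} → {q0, q1, q2, q3, q4, q5, q6}.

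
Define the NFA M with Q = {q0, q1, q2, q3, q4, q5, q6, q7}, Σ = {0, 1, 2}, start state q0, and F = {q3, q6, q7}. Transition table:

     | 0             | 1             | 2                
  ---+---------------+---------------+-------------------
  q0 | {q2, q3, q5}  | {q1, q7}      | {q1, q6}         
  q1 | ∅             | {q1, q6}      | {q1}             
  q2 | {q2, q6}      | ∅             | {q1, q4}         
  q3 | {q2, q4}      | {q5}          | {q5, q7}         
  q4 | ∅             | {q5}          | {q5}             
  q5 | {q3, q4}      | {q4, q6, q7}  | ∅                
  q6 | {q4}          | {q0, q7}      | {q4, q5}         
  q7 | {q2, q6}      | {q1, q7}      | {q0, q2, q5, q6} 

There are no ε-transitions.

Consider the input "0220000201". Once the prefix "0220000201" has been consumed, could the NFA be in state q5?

Yes

Start in {q0}.
Read '0': q0→{q2, q3, q5}; now {q2, q3, q5}.
Read '2': q2→{q1, q4}, q3→{q5, q7}, q5→∅; now {q1, q4, q5, q7}.
Read '2': q1→{q1}, q4→{q5}, q5→∅, q7→{q0, q2, q5, q6}; now {q0, q1, q2, q5, q6}.
Read '0': q0→{q2, q3, q5}, q1→∅, q2→{q2, q6}, q5→{q3, q4}, q6→{q4}; now {q2, q3, q4, q5, q6}.
Read '0': q2→{q2, q6}, q3→{q2, q4}, q4→∅, q5→{q3, q4}, q6→{q4}; now {q2, q3, q4, q6}.
Read '0': q2→{q2, q6}, q3→{q2, q4}, q4→∅, q6→{q4}; now {q2, q4, q6}.
Read '0': q2→{q2, q6}, q4→∅, q6→{q4}; now {q2, q4, q6}.
Read '2': q2→{q1, q4}, q4→{q5}, q6→{q4, q5}; now {q1, q4, q5}.
Read '0': q1→∅, q4→∅, q5→{q3, q4}; now {q3, q4}.
Read '1': q3→{q5}, q4→{q5}; now {q5}.
State q5 is in {q5}.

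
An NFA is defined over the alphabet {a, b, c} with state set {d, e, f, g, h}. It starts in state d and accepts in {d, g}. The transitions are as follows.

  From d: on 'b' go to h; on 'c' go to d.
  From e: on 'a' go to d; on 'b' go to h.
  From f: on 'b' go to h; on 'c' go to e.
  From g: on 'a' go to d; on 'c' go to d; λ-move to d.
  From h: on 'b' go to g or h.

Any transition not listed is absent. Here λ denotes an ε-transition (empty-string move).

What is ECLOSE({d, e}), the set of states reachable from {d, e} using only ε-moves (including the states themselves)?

Begin with {d, e}.
No ε-moves leave this set, so the closure equals the set itself.

{d, e}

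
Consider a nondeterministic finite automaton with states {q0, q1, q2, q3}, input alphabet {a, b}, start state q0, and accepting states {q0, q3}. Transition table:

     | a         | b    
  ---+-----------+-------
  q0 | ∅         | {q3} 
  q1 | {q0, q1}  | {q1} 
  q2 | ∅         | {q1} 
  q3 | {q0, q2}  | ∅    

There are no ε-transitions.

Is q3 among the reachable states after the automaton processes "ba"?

No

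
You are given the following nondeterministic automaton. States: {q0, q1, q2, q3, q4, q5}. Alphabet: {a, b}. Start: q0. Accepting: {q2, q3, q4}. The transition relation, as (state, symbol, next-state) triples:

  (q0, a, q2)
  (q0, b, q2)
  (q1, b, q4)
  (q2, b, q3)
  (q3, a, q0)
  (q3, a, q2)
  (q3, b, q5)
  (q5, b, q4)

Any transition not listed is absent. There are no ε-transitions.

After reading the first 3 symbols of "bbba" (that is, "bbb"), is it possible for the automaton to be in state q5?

Start in {q0}.
Read 'b': {q0} → {q2}.
Read 'b': {q2} → {q3}.
Read 'b': {q3} → {q5}.
State q5 is in {q5}.

Yes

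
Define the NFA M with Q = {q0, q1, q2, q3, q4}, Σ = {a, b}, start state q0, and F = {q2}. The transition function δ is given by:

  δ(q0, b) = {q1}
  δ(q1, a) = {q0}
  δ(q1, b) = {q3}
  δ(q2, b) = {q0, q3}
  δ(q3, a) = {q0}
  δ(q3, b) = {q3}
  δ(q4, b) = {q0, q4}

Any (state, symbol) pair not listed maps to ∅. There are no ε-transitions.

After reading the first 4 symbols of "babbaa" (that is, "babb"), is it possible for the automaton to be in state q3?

Yes

Start in {q0}.
Read 'b': q0→{q1}; now {q1}.
Read 'a': q1→{q0}; now {q0}.
Read 'b': q0→{q1}; now {q1}.
Read 'b': q1→{q3}; now {q3}.
State q3 is in {q3}.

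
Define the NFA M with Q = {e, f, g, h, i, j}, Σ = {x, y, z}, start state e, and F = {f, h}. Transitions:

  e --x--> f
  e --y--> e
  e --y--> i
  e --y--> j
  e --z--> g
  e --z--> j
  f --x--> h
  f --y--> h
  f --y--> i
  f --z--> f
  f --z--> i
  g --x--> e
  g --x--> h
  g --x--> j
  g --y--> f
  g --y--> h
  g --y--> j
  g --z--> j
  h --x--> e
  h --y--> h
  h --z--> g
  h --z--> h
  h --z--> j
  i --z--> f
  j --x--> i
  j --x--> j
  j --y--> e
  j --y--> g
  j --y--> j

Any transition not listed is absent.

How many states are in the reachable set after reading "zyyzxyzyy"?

6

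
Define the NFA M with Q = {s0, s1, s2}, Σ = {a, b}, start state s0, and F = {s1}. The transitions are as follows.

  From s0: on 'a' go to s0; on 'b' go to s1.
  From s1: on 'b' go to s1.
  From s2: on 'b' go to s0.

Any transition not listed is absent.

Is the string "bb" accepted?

Yes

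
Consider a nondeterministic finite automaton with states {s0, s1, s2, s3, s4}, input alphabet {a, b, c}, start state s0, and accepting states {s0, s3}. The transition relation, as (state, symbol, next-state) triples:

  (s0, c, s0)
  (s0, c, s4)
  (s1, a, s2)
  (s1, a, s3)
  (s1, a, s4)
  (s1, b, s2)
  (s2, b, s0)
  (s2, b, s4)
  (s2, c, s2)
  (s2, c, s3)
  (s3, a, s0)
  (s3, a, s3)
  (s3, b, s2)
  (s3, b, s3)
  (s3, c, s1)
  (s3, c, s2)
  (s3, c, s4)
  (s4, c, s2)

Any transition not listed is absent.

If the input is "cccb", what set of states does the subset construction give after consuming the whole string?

Start in {s0}.
Read 'c': s0→{s0, s4}; now {s0, s4}.
Read 'c': s0→{s0, s4}, s4→{s2}; now {s0, s2, s4}.
Read 'c': s0→{s0, s4}, s2→{s2, s3}, s4→{s2}; now {s0, s2, s3, s4}.
Read 'b': s0→∅, s2→{s0, s4}, s3→{s2, s3}, s4→∅; now {s0, s2, s3, s4}.

{s0, s2, s3, s4}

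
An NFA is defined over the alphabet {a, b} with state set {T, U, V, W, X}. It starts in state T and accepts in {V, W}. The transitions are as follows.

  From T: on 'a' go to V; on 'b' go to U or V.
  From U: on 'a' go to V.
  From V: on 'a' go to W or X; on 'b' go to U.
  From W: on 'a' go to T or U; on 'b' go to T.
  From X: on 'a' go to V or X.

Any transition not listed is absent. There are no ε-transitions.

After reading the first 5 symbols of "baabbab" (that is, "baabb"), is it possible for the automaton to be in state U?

Start in {T}.
Read 'b': {T} → {U, V}.
Read 'a': {U, V} → {V, W, X}.
Read 'a': {V, W, X} → {T, U, V, W, X}.
Read 'b': {T, U, V, W, X} → {T, U, V}.
Read 'b': {T, U, V} → {U, V}.
State U is in {U, V}.

Yes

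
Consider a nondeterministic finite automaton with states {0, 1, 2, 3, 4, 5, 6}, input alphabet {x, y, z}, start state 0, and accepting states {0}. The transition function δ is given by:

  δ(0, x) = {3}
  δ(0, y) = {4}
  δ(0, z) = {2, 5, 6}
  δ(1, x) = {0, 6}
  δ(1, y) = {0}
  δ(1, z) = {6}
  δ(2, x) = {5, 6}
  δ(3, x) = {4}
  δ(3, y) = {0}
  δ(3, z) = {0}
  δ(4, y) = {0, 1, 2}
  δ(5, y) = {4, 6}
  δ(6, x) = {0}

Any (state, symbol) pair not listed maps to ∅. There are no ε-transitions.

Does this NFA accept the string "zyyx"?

Yes

Start in {0}.
Read 'z': 0→{2, 5, 6}; now {2, 5, 6}.
Read 'y': 2→∅, 5→{4, 6}, 6→∅; now {4, 6}.
Read 'y': 4→{0, 1, 2}, 6→∅; now {0, 1, 2}.
Read 'x': 0→{3}, 1→{0, 6}, 2→{5, 6}; now {0, 3, 5, 6}.
The final set {0, 3, 5, 6} contains the accepting state 0.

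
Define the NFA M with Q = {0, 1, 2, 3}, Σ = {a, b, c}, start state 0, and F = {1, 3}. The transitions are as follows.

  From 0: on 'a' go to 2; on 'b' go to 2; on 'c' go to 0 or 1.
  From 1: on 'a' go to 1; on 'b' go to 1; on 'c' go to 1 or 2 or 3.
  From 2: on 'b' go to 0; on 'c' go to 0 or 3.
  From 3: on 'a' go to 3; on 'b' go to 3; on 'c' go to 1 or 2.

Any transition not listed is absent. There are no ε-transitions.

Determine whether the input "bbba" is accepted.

Start in {0}.
Read 'b': {0} → {2}.
Read 'b': {2} → {0}.
Read 'b': {0} → {2}.
Read 'a': {2} → ∅.
The final set ∅ contains no accepting state.

No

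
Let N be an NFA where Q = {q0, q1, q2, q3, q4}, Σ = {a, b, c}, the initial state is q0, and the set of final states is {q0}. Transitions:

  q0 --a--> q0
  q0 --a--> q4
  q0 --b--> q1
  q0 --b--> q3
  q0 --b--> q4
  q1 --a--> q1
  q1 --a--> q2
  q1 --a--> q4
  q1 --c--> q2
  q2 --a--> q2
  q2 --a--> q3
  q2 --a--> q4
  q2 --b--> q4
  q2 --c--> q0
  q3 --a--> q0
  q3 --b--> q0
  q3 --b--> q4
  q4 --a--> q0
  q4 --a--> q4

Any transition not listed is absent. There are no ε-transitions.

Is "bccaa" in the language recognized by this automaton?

Yes

Start in {q0}.
Read 'b': {q0} → {q1, q3, q4}.
Read 'c': {q1, q3, q4} → {q2}.
Read 'c': {q2} → {q0}.
Read 'a': {q0} → {q0, q4}.
Read 'a': {q0, q4} → {q0, q4}.
The final set {q0, q4} contains the accepting state q0.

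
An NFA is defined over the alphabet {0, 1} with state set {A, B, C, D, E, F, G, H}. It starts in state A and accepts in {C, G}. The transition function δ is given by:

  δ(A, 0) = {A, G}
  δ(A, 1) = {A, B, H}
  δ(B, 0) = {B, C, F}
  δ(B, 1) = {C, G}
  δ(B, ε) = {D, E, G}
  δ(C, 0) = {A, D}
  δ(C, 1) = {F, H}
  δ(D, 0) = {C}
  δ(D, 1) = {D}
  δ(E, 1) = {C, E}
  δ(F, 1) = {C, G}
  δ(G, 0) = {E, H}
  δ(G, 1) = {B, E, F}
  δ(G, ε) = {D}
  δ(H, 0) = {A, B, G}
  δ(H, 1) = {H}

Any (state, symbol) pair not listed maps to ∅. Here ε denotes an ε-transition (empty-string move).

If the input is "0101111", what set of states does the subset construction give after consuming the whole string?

Start in {A}.
Read '0': A→{A, G}; union {A, G}; ε-closure = {A, D, G}.
Read '1': A→{A, B, H}, D→{D}, G→{B, E, F}; union {A, B, D, E, F, H}; ε-closure = {A, B, D, E, F, G, H}.
Read '0': A→{A, G}, B→{B, C, F}, D→{C}, E→∅, F→∅, G→{E, H}, H→{A, B, G}; union {A, B, C, E, F, G, H}; ε-closure = {A, B, C, D, E, F, G, H}.
Read '1': A→{A, B, H}, B→{C, G}, C→{F, H}, D→{D}, E→{C, E}, F→{C, G}, G→{B, E, F}, H→{H}; now {A, B, C, D, E, F, G, H}.
Read '1': A→{A, B, H}, B→{C, G}, C→{F, H}, D→{D}, E→{C, E}, F→{C, G}, G→{B, E, F}, H→{H}; now {A, B, C, D, E, F, G, H}.
Read '1': A→{A, B, H}, B→{C, G}, C→{F, H}, D→{D}, E→{C, E}, F→{C, G}, G→{B, E, F}, H→{H}; now {A, B, C, D, E, F, G, H}.
Read '1': A→{A, B, H}, B→{C, G}, C→{F, H}, D→{D}, E→{C, E}, F→{C, G}, G→{B, E, F}, H→{H}; now {A, B, C, D, E, F, G, H}.

{A, B, C, D, E, F, G, H}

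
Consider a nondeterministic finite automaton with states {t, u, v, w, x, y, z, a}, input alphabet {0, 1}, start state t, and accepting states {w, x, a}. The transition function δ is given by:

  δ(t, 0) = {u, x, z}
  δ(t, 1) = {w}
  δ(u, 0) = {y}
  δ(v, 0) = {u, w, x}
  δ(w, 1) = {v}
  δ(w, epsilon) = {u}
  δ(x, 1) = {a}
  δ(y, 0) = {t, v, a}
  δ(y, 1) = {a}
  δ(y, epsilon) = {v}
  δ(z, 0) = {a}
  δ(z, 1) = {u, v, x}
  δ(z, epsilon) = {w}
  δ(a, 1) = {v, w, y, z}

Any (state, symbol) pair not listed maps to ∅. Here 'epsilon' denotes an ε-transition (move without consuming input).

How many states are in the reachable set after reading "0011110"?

Start in {t}.
Read '0': t→{u, x, z}; union {u, x, z}; ε-closure = {u, w, x, z}.
Read '0': u→{y}, w→∅, x→∅, z→{a}; union {y, a}; ε-closure = {v, y, a}.
Read '1': v→∅, y→{a}, a→{v, w, y, z}; union {v, w, y, z, a}; ε-closure = {u, v, w, y, z, a}.
Read '1': u→∅, v→∅, w→{v}, y→{a}, z→{u, v, x}, a→{v, w, y, z}; now {u, v, w, x, y, z, a}.
Read '1': u→∅, v→∅, w→{v}, x→{a}, y→{a}, z→{u, v, x}, a→{v, w, y, z}; now {u, v, w, x, y, z, a}.
Read '1': u→∅, v→∅, w→{v}, x→{a}, y→{a}, z→{u, v, x}, a→{v, w, y, z}; now {u, v, w, x, y, z, a}.
Read '0': u→{y}, v→{u, w, x}, w→∅, x→∅, y→{t, v, a}, z→{a}, a→∅; now {t, u, v, w, x, y, a}.
That set has 7 states.

7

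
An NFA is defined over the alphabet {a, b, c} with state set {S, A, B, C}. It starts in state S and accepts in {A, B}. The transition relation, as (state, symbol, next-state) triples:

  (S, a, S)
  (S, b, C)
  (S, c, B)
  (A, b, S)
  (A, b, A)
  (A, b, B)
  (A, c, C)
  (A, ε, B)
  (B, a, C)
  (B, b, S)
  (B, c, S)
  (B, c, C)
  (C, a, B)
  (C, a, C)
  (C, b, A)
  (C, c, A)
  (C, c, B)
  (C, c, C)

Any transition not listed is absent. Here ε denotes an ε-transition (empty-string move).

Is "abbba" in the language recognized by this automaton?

No

Start in {S}.
Read 'a': S→{S}; now {S}.
Read 'b': S→{C}; now {C}.
Read 'b': C→{A}; union {A}; ε-closure = {A, B}.
Read 'b': A→{S, A, B}, B→{S}; now {S, A, B}.
Read 'a': S→{S}, A→∅, B→{C}; now {S, C}.
The final set {S, C} contains no accepting state.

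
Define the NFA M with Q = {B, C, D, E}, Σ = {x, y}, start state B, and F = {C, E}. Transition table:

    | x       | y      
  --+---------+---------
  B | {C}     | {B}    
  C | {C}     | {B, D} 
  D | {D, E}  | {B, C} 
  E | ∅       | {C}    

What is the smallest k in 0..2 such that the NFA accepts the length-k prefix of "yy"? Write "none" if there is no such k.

none

Start in {B}.
Read 'y': {B} → {B}.
Read 'y': {B} → {B}.
No reachable set along the way intersects F.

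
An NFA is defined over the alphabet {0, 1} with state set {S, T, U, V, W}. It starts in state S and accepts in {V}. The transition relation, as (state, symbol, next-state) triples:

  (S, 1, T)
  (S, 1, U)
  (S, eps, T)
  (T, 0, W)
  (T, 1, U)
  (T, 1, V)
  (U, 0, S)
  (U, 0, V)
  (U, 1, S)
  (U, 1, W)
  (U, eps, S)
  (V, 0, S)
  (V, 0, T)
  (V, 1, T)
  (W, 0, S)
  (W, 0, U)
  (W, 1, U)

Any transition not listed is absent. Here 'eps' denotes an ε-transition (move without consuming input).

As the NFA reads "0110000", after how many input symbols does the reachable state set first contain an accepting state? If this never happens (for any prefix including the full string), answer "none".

3

Start: ε-closure({S}) = {S, T}.
Read '0': S→∅, T→{W}; now {W}.
Read '1': W→{U}; union {U}; ε-closure = {S, T, U}.
Read '1': S→{T, U}, T→{U, V}, U→{S, W}; now {S, T, U, V, W}.
None of the earlier sets intersect F, but {S, T, U, V, W} does.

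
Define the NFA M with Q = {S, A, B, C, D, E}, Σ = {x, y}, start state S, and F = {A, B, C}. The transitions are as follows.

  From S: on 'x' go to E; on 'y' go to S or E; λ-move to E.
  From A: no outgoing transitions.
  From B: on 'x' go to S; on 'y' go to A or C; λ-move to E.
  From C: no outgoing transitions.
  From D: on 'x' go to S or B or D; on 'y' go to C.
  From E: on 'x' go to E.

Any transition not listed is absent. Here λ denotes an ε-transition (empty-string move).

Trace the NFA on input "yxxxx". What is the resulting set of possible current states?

Start: ε-closure({S}) = {S, E}.
Read 'y': {S, E} → {S, E}.
Read 'x': {S, E} → {E}.
Read 'x': {E} → {E}.
Read 'x': {E} → {E}.
Read 'x': {E} → {E}.

{E}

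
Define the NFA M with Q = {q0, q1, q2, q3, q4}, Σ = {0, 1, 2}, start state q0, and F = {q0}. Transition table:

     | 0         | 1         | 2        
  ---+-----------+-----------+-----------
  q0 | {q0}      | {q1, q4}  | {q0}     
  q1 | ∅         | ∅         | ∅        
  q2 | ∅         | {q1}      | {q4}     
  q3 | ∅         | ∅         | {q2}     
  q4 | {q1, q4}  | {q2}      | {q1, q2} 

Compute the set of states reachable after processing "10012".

{q4}

Start in {q0}.
Read '1': {q0} → {q1, q4}.
Read '0': {q1, q4} → {q1, q4}.
Read '0': {q1, q4} → {q1, q4}.
Read '1': {q1, q4} → {q2}.
Read '2': {q2} → {q4}.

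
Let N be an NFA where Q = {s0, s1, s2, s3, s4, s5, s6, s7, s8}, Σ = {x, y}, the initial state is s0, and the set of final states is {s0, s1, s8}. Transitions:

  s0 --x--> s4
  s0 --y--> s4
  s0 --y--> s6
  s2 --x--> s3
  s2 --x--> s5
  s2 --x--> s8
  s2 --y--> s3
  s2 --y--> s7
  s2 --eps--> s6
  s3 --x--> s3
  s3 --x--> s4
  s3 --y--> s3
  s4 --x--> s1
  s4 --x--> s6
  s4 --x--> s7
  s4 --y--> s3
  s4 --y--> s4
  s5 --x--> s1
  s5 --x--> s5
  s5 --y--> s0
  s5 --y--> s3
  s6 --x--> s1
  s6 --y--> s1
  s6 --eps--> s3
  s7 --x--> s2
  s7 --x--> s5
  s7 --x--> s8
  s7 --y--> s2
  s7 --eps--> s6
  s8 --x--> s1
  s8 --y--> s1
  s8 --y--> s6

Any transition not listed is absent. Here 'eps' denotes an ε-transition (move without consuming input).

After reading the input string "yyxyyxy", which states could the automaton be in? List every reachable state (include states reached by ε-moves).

{s0, s1, s2, s3, s4, s6, s7}

Start in {s0}.
Read 'y': {s0} → {s3, s4, s6}.
Read 'y': {s3, s4, s6} → {s1, s3, s4}.
Read 'x': {s1, s3, s4} → {s1, s3, s4, s6, s7}.
Read 'y': {s1, s3, s4, s6, s7} → {s1, s2, s3, s4, s6}.
Read 'y': {s1, s2, s3, s4, s6} → {s1, s3, s4, s6, s7}.
Read 'x': {s1, s3, s4, s6, s7} → {s1, s2, s3, s4, s5, s6, s7, s8}.
Read 'y': {s1, s2, s3, s4, s5, s6, s7, s8} → {s0, s1, s2, s3, s4, s6, s7}.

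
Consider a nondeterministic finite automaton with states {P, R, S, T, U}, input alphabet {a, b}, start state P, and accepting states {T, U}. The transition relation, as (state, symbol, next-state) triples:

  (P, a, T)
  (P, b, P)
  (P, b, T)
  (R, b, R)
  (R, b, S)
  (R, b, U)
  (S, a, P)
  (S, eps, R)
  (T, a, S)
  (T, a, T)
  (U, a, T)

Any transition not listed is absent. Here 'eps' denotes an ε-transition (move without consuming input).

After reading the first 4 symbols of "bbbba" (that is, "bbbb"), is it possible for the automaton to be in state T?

Yes

Start in {P}.
Read 'b': P→{P, T}; now {P, T}.
Read 'b': P→{P, T}, T→∅; now {P, T}.
Read 'b': P→{P, T}, T→∅; now {P, T}.
Read 'b': P→{P, T}, T→∅; now {P, T}.
State T is in {P, T}.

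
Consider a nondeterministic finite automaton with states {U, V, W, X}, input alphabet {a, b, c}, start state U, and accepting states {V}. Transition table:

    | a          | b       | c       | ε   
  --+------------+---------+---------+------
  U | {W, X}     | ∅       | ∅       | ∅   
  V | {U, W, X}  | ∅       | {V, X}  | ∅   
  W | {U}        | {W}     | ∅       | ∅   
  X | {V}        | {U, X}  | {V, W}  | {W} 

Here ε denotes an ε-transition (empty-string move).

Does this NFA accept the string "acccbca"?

Start in {U}.
Read 'a': U→{W, X}; now {W, X}.
Read 'c': W→∅, X→{V, W}; now {V, W}.
Read 'c': V→{V, X}, W→∅; union {V, X}; ε-closure = {V, W, X}.
Read 'c': V→{V, X}, W→∅, X→{V, W}; now {V, W, X}.
Read 'b': V→∅, W→{W}, X→{U, X}; now {U, W, X}.
Read 'c': U→∅, W→∅, X→{V, W}; now {V, W}.
Read 'a': V→{U, W, X}, W→{U}; now {U, W, X}.
The final set {U, W, X} contains no accepting state.

No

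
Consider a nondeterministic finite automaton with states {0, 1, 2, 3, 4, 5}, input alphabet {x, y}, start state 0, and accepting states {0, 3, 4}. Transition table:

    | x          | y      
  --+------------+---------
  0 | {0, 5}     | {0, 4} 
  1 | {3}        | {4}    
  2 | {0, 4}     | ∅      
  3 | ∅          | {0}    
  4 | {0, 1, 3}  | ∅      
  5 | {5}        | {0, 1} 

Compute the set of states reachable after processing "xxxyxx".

Start in {0}.
Read 'x': 0→{0, 5}; now {0, 5}.
Read 'x': 0→{0, 5}, 5→{5}; now {0, 5}.
Read 'x': 0→{0, 5}, 5→{5}; now {0, 5}.
Read 'y': 0→{0, 4}, 5→{0, 1}; now {0, 1, 4}.
Read 'x': 0→{0, 5}, 1→{3}, 4→{0, 1, 3}; now {0, 1, 3, 5}.
Read 'x': 0→{0, 5}, 1→{3}, 3→∅, 5→{5}; now {0, 3, 5}.

{0, 3, 5}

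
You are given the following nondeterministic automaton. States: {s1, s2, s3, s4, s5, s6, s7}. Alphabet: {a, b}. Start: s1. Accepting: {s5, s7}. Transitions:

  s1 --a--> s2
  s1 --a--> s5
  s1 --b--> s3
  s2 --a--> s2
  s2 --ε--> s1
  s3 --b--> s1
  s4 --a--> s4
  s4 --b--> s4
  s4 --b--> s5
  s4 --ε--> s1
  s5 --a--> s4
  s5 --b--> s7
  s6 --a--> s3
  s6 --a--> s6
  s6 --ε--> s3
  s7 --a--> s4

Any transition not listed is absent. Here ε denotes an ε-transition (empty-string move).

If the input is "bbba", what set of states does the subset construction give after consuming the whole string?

∅

Start in {s1}.
Read 'b': s1→{s3}; now {s3}.
Read 'b': s3→{s1}; now {s1}.
Read 'b': s1→{s3}; now {s3}.
Read 'a': s3→∅; now ∅.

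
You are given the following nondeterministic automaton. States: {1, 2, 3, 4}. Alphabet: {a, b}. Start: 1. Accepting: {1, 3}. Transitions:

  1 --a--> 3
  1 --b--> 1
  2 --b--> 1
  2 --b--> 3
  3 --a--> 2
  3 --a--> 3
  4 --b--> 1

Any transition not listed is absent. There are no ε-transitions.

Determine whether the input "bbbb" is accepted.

Start in {1}.
Read 'b': 1→{1}; now {1}.
Read 'b': 1→{1}; now {1}.
Read 'b': 1→{1}; now {1}.
Read 'b': 1→{1}; now {1}.
The final set {1} contains the accepting state 1.

Yes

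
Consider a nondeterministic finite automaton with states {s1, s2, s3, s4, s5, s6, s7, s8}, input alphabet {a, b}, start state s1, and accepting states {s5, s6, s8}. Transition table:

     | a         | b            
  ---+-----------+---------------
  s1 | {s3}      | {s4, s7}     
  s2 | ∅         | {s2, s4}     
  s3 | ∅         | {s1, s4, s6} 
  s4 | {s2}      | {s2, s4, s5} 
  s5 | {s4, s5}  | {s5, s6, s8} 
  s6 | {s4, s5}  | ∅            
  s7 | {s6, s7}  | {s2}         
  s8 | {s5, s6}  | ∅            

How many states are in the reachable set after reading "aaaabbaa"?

Start in {s1}.
Read 'a': {s1} → {s3}.
Read 'a': {s3} → ∅.
The set is empty and remains empty for the remaining 6 symbols.
That set has 0 states.

0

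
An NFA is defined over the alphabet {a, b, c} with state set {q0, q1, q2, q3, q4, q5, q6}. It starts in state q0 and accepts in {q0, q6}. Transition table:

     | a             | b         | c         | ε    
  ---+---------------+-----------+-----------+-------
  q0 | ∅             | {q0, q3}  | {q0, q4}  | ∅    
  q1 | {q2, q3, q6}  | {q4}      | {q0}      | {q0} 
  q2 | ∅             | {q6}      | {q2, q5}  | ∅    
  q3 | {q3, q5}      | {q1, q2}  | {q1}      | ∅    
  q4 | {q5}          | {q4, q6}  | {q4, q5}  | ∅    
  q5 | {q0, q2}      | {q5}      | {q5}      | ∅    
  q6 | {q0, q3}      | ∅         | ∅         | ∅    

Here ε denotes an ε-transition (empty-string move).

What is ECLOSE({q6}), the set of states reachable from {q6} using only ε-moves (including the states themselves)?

{q6}

Begin with {q6}.
No ε-moves leave this set, so the closure equals the set itself.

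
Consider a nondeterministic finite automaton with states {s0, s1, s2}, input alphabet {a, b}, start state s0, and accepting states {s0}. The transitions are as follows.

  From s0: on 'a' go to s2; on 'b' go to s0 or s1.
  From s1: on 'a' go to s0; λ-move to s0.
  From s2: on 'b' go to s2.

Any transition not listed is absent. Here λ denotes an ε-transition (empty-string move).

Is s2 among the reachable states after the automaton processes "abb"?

Yes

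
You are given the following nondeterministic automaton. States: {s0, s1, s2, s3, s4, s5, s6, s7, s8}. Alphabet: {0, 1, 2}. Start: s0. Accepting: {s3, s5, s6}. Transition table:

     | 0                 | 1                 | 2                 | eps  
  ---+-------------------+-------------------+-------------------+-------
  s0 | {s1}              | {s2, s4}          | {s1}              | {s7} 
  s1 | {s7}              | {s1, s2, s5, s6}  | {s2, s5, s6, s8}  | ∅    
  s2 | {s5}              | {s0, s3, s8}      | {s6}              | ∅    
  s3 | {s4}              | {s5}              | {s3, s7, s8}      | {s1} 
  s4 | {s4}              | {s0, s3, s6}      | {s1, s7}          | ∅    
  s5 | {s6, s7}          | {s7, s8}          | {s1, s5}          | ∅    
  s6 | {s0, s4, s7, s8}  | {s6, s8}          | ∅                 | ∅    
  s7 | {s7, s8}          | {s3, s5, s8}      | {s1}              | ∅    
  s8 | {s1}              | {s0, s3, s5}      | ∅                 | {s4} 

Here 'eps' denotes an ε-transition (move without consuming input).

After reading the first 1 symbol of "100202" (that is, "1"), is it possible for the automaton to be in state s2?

Start: ε-closure({s0}) = {s0, s7}.
Read '1': s0→{s2, s4}, s7→{s3, s5, s8}; union {s2, s3, s4, s5, s8}; ε-closure = {s1, s2, s3, s4, s5, s8}.
State s2 is in {s1, s2, s3, s4, s5, s8}.

Yes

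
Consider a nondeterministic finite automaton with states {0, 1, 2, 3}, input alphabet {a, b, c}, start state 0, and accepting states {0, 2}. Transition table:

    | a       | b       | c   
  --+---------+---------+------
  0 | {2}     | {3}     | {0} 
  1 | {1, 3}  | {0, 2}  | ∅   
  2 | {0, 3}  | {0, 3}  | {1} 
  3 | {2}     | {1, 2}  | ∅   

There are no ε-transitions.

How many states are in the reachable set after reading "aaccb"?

1

Start in {0}.
Read 'a': {0} → {2}.
Read 'a': {2} → {0, 3}.
Read 'c': {0, 3} → {0}.
Read 'c': {0} → {0}.
Read 'b': {0} → {3}.
That set has 1 state.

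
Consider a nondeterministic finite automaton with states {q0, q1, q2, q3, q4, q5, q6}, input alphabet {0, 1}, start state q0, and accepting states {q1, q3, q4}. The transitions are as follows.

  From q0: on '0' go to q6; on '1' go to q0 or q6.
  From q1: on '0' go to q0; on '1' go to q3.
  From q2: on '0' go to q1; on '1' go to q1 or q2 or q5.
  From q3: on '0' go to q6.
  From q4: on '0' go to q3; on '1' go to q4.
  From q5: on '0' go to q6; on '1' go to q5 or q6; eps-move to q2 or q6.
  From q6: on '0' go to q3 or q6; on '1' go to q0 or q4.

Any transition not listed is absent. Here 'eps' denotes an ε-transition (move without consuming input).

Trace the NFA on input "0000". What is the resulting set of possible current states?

{q3, q6}

Start in {q0}.
Read '0': {q0} → {q6}.
Read '0': {q6} → {q3, q6}.
Read '0': {q3, q6} → {q3, q6}.
Read '0': {q3, q6} → {q3, q6}.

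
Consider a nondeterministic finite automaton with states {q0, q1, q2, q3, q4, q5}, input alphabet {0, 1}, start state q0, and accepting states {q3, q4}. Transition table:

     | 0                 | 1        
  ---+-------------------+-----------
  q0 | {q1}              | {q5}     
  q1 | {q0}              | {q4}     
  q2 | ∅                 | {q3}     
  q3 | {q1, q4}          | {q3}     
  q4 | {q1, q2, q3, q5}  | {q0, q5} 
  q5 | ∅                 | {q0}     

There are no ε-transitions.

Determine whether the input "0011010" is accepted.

Start in {q0}.
Read '0': {q0} → {q1}.
Read '0': {q1} → {q0}.
Read '1': {q0} → {q5}.
Read '1': {q5} → {q0}.
Read '0': {q0} → {q1}.
Read '1': {q1} → {q4}.
Read '0': {q4} → {q1, q2, q3, q5}.
The final set {q1, q2, q3, q5} contains the accepting state q3.

Yes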